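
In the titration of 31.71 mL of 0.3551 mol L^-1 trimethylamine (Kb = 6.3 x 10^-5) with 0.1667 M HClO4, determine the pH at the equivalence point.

5.37

n((CH3)3N) = 0.3551 x 0.03171 = 0.01126 mol; V(HClO4) at equivalence = 0.01126/0.1667 = 0.06755 L.
At equivalence the base is fully converted to (CH3)3NH+; total volume = 0.09926 L, so [(CH3)3NH+] = 0.01126/0.09926 = 0.1134 M.
Ka((CH3)3NH+) = Kw/Kb = 1.0e-14 / 6.3 x 10^-5 = 1.59e-10.
[H^+] = sqrt(Ka x [(CH3)3NH+]) = sqrt(1.59e-10 x 0.1134) = 4.24e-6 M.
pH = -log(4.24e-6) = 5.37.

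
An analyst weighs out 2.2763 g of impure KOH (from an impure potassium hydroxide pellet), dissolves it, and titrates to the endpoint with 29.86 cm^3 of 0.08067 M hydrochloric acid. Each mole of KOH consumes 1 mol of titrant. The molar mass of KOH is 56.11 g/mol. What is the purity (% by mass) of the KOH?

n(HCl) = 0.08067 x 0.02986 = 0.002409 mol.
n(KOH) = 0.002409 / 1 = 0.002409 mol.
mass of KOH = 0.002409 x 56.11 = 0.1352 g.
% purity = 0.1352 / 2.2763 x 100 = 5.94%.

5.94%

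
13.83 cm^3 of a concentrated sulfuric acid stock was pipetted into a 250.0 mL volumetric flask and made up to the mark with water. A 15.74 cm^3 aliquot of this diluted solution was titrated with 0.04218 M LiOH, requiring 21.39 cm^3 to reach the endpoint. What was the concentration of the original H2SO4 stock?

0.518 M

n(LiOH) = 0.04218 x 0.02139 = 0.0009022 mol.
n(H2SO4) in the aliquot = 0.0009022 x 1/2 = 0.0004511 mol.
[diluted H2SO4] = 0.0004511 / 0.01574 = 0.02866 M.
Dilution factor = 250.0/13.83 = 18.08, so [stock] = 0.02866 x 18.08 = 0.518 M.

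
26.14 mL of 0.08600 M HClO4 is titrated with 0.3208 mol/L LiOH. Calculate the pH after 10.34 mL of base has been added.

n(acid) = 0.08600 x 0.02614 = 0.002248 mol; n(LiOH) added = 0.3208 x 0.01034 = 0.003317 mol.
Base is in excess by 0.003317 - 0.002248 = 0.001069 mol in a total volume of 0.03648 L.
[OH^-] = 0.001069/0.03648 = 0.02930 M, so pOH = 1.53 and pH = 14.00 - 1.53 = 12.47.

12.47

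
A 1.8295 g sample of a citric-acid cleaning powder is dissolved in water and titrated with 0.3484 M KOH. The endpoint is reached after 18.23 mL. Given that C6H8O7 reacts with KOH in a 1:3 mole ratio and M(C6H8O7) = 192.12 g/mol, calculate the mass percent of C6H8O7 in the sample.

22.2%

n(KOH) = 0.3484 x 0.01823 = 0.006351 mol.
n(C6H8O7) = 0.006351 / 3 = 0.002117 mol.
mass of C6H8O7 = 0.002117 x 192.12 = 0.4067 g.
% purity = 0.4067 / 1.8295 x 100 = 22.2%.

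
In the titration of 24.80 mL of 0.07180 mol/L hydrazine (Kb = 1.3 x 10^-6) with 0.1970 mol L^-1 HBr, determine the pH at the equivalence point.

n(N2H4) = 0.07180 x 0.02480 = 0.001781 mol; V(HBr) at equivalence = 0.001781/0.1970 = 0.009039 L.
At equivalence the base is fully converted to N2H5+; total volume = 0.03384 L, so [N2H5+] = 0.001781/0.03384 = 0.05262 M.
Ka(N2H5+) = Kw/Kb = 1.0e-14 / 1.3 x 10^-6 = 7.69e-9.
[H^+] = sqrt(Ka x [N2H5+]) = sqrt(7.69e-9 x 0.05262) = 2.01e-5 M.
pH = -log(2.01e-5) = 4.70.

4.70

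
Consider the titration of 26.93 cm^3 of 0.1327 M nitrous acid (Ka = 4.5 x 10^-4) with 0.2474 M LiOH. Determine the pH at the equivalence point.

8.14

n(HNO2) = 0.1327 x 0.02693 = 0.003574 mol; V(LiOH) at equivalence = 0.003574/0.2474 = 0.01444 L.
At equivalence all the acid is converted to NO2-; total volume = 0.02693 + 0.01444 = 0.04137 L, so [NO2-] = 0.003574/0.04137 = 0.08637 M.
Kb = Kw/Ka = 1.0e-14 / 4.5 x 10^-4 = 2.22e-11.
[OH^-] = sqrt(Kb x [NO2-]) = sqrt(2.22e-11 x 0.08637) = 1.39e-6 M.
pOH = 5.86, so pH = 14.00 - 5.86 = 8.14.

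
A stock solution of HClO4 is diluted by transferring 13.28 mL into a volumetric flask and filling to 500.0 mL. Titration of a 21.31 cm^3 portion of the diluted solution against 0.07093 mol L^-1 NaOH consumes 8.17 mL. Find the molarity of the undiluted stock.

1.02 M

n(NaOH) = 0.07093 x 0.008170 = 0.0005795 mol.
n(HClO4) in the aliquot = 0.0005795 mol.
[diluted HClO4] = 0.0005795 / 0.02131 = 0.02719 M.
Dilution factor = 500.0/13.28 = 37.65, so [stock] = 0.02719 x 37.65 = 1.02 M.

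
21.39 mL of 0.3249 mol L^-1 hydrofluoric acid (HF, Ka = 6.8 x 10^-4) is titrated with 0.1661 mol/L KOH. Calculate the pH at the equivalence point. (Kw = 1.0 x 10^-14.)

n(HF) = 0.3249 x 0.02139 = 0.006950 mol; V(KOH) at equivalence = 0.006950/0.1661 = 0.04184 L.
At equivalence all the acid is converted to F-; total volume = 0.02139 + 0.04184 = 0.06323 L, so [F-] = 0.006950/0.06323 = 0.1099 M.
Kb = Kw/Ka = 1.0e-14 / 6.8 x 10^-4 = 1.47e-11.
[OH^-] = sqrt(Kb x [F-]) = sqrt(1.47e-11 x 0.1099) = 1.27e-6 M.
pOH = 5.90, so pH = 14.00 - 5.90 = 8.10.

8.10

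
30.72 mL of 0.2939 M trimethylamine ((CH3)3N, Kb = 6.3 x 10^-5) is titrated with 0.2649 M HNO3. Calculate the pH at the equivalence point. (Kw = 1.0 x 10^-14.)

5.33

n((CH3)3N) = 0.2939 x 0.03072 = 0.009029 mol; V(HNO3) at equivalence = 0.009029/0.2649 = 0.03408 L.
At equivalence the base is fully converted to (CH3)3NH+; total volume = 0.06480 L, so [(CH3)3NH+] = 0.009029/0.06480 = 0.1393 M.
Ka((CH3)3NH+) = Kw/Kb = 1.0e-14 / 6.3 x 10^-5 = 1.59e-10.
[H^+] = sqrt(Ka x [(CH3)3NH+]) = sqrt(1.59e-10 x 0.1393) = 4.70e-6 M.
pH = -log(4.70e-6) = 5.33.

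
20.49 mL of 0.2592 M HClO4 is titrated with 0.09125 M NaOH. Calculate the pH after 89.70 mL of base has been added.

12.42

n(acid) = 0.2592 x 0.02049 = 0.005311 mol; n(NaOH) added = 0.09125 x 0.08970 = 0.008185 mol.
Base is in excess by 0.008185 - 0.005311 = 0.002874 mol in a total volume of 0.1102 L.
[OH^-] = 0.002874/0.1102 = 0.02608 M, so pOH = 1.58 and pH = 14.00 - 1.58 = 12.42.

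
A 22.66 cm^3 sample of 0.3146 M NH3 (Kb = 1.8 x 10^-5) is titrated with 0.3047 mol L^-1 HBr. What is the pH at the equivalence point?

5.03

n(NH3) = 0.3146 x 0.02266 = 0.007129 mol; V(HBr) at equivalence = 0.007129/0.3047 = 0.02340 L.
At equivalence the base is fully converted to NH4+; total volume = 0.04606 L, so [NH4+] = 0.007129/0.04606 = 0.1548 M.
Ka(NH4+) = Kw/Kb = 1.0e-14 / 1.8 x 10^-5 = 5.56e-10.
[H^+] = sqrt(Ka x [NH4+]) = sqrt(5.56e-10 x 0.1548) = 9.27e-6 M.
pH = -log(9.27e-6) = 5.03.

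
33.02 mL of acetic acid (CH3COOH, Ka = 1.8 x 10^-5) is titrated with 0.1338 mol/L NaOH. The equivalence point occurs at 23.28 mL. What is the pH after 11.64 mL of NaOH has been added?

11.64 mL is exactly half the equivalence volume (23.28/2), i.e. the half-equivalence point.
There, n(HA) = n(A^-), so pH = pKa = -log(1.8 x 10^-5) = 4.74.

4.74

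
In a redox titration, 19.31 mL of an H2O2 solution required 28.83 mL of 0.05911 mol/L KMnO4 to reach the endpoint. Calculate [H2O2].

0.221 M

n(KMnO4) = 0.05911 x 0.02883 = 0.001704 mol.
From the balanced equation, 2 mol KMnO4 reacts with 5 mol H2O2, so n(H2O2) = 0.001704 x 5/2 = 0.004260 mol.
[H2O2] = 0.004260 / 0.01931 L = 0.221 M.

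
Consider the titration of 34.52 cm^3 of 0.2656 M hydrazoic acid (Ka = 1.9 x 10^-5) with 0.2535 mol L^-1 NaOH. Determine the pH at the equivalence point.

n(HN3) = 0.2656 x 0.03452 = 0.009169 mol; V(NaOH) at equivalence = 0.009169/0.2535 = 0.03617 L.
At equivalence all the acid is converted to N3-; total volume = 0.03452 + 0.03617 = 0.07069 L, so [N3-] = 0.009169/0.07069 = 0.1297 M.
Kb = Kw/Ka = 1.0e-14 / 1.9 x 10^-5 = 5.26e-10.
[OH^-] = sqrt(Kb x [N3-]) = sqrt(5.26e-10 x 0.1297) = 8.26e-6 M.
pOH = 5.08, so pH = 14.00 - 5.08 = 8.92.

8.92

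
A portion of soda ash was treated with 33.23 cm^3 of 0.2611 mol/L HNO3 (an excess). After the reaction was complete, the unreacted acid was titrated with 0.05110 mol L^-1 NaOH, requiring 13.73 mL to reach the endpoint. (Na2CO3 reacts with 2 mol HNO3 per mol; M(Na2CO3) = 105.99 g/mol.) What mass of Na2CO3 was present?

0.423 g

Total n(HNO3) added = 0.2611 x 0.03323 = 0.008676 mol.
n(NaOH) used = 0.05110 x 0.01373 = 0.0007016 mol, which equals the excess n(HNO3).
So n(HNO3) consumed by the sample = 0.008676 - 0.0007016 = 0.007975 mol.
n(Na2CO3) = 0.007975 / 2 = 0.003987 mol.
mass = 0.003987 mol x 105.99 g/mol = 0.423 g.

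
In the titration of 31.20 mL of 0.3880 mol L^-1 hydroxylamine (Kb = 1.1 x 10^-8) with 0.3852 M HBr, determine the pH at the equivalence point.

3.38

n(NH2OH) = 0.3880 x 0.03120 = 0.01211 mol; V(HBr) at equivalence = 0.01211/0.3852 = 0.03143 L.
At equivalence the base is fully converted to NH3OH+; total volume = 0.06263 L, so [NH3OH+] = 0.01211/0.06263 = 0.1933 M.
Ka(NH3OH+) = Kw/Kb = 1.0e-14 / 1.1 x 10^-8 = 9.09e-7.
[H^+] = sqrt(Ka x [NH3OH+]) = sqrt(9.09e-7 x 0.1933) = 0.000419 M.
pH = -log(0.000419) = 3.38.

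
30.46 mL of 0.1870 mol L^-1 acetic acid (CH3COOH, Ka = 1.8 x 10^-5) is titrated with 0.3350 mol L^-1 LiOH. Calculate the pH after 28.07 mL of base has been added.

12.80

n(acid) = 0.1870 x 0.03046 = 0.005696 mol; n(LiOH) added = 0.3350 x 0.02807 = 0.009403 mol.
Base is in excess by 0.009403 - 0.005696 = 0.003707 mol in a total volume of 0.05853 L.
[OH^-] = 0.003707/0.05853 = 0.06334 M, so pOH = 1.20 and pH = 14.00 - 1.20 = 12.80.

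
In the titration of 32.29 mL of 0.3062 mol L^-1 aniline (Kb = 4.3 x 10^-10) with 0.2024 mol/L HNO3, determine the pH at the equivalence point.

2.77

n(C6H5NH2) = 0.3062 x 0.03229 = 0.009887 mol; V(HNO3) at equivalence = 0.009887/0.2024 = 0.04885 L.
At equivalence the base is fully converted to C6H5NH3+; total volume = 0.08114 L, so [C6H5NH3+] = 0.009887/0.08114 = 0.1219 M.
Ka(C6H5NH3+) = Kw/Kb = 1.0e-14 / 4.3 x 10^-10 = 2.33e-5.
[H^+] = sqrt(Ka x [C6H5NH3+]) = sqrt(2.33e-5 x 0.1219) = 0.00168 M.
pH = -log(0.00168) = 2.77.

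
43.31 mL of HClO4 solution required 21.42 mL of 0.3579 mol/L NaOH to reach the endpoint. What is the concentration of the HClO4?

0.177 M

n(NaOH) delivered = 0.3579 x 0.02142 = 0.007666 mol.
For a 1:1 reaction, n(HClO4) = 0.007666 mol.
[HClO4] = 0.007666 mol / 0.04331 L = 0.177 M.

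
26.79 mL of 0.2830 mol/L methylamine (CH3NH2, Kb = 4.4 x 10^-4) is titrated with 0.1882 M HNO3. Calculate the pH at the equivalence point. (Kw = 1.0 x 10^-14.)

5.80

n(CH3NH2) = 0.2830 x 0.02679 = 0.007582 mol; V(HNO3) at equivalence = 0.007582/0.1882 = 0.04028 L.
At equivalence the base is fully converted to CH3NH3+; total volume = 0.06707 L, so [CH3NH3+] = 0.007582/0.06707 = 0.1130 M.
Ka(CH3NH3+) = Kw/Kb = 1.0e-14 / 4.4 x 10^-4 = 2.27e-11.
[H^+] = sqrt(Ka x [CH3NH3+]) = sqrt(2.27e-11 x 0.1130) = 1.60e-6 M.
pH = -log(1.60e-6) = 5.80.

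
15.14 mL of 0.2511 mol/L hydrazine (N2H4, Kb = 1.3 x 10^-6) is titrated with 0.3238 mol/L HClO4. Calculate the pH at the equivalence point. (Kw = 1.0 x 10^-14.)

n(N2H4) = 0.2511 x 0.01514 = 0.003802 mol; V(HClO4) at equivalence = 0.003802/0.3238 = 0.01174 L.
At equivalence the base is fully converted to N2H5+; total volume = 0.02688 L, so [N2H5+] = 0.003802/0.02688 = 0.1414 M.
Ka(N2H5+) = Kw/Kb = 1.0e-14 / 1.3 x 10^-6 = 7.69e-9.
[H^+] = sqrt(Ka x [N2H5+]) = sqrt(7.69e-9 x 0.1414) = 3.30e-5 M.
pH = -log(3.30e-5) = 4.48.

4.48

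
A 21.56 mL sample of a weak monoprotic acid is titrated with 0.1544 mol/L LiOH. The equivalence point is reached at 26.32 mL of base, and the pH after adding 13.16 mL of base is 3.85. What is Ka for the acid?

1.4 x 10^-4

13.16 mL is half of the equivalence volume, so this is the half-equivalence point where [HA] = [A^-].
At half-equivalence pH = pKa, so pKa = 3.85.
Ka = 10^(-3.85) = 1.4 x 10^-4.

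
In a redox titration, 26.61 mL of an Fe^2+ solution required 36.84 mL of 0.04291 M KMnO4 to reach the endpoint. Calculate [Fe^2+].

n(KMnO4) = 0.04291 x 0.03684 = 0.001581 mol.
From the balanced equation, 1 mol KMnO4 reacts with 5 mol Fe^2+, so n(Fe^2+) = 0.001581 x 5/1 = 0.007904 mol.
[Fe^2+] = 0.007904 / 0.02661 L = 0.297 M.

0.297 M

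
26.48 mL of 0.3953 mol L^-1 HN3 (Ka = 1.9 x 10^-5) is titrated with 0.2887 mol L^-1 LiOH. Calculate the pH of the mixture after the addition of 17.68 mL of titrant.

4.70

Initial n(HN3) = 0.3953 x 0.02648 = 0.01047 mol.
n(LiOH) added = 0.2887 x 0.01768 = 0.005104 mol, converting that many moles of HN3 to N3-.
Remaining n(HN3) = 0.005363 mol; n(N3-) = 0.005104 mol.
By Henderson-Hasselbalch, pH = pKa + log([A^-]/[HA]) = 4.72 + log(0.005104/0.005363) = 4.72 + (-0.02) = 4.70.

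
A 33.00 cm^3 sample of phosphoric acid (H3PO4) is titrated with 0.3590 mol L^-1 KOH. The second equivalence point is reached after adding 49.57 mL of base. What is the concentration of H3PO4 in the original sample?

0.270 M

n(KOH) = 0.3590 x 0.04957 = 0.01780 mol.
At the second equivalence point, 2 mol OH^- react per mol H3PO4, so n(H3PO4) = 0.01780 / 2 = 0.008898 mol.
[H3PO4] = 0.008898 / 0.03300 L = 0.270 M.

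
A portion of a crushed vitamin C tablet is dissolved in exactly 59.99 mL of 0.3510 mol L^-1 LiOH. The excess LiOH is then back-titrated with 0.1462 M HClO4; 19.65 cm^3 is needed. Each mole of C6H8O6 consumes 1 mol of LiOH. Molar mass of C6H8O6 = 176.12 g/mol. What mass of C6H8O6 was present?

Total n(LiOH) added = 0.3510 x 0.05999 = 0.02106 mol.
n(HClO4) used = 0.1462 x 0.01965 = 0.002873 mol, which equals the excess n(LiOH).
So n(LiOH) consumed by the sample = 0.02106 - 0.002873 = 0.01818 mol.
n(C6H8O6) = 0.01818 / 1 = 0.01818 mol.
mass = 0.01818 mol x 176.12 g/mol = 3.20 g.

3.20 g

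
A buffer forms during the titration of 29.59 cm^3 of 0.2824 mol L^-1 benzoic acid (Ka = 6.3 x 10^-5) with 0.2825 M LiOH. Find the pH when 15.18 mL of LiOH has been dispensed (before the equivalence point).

Initial n(C6H5COOH) = 0.2824 x 0.02959 = 0.008356 mol.
n(LiOH) added = 0.2825 x 0.01518 = 0.004288 mol, converting that many moles of C6H5COOH to C6H5COO-.
Remaining n(C6H5COOH) = 0.004068 mol; n(C6H5COO-) = 0.004288 mol.
By Henderson-Hasselbalch, pH = pKa + log([A^-]/[HA]) = 4.20 + log(0.004288/0.004068) = 4.20 + (+0.02) = 4.22.

4.22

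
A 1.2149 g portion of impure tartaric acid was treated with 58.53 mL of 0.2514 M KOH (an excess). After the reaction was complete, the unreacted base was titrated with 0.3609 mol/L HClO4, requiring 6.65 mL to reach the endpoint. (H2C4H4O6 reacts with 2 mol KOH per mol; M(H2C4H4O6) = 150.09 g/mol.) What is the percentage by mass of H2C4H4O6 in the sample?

76.1%

Total n(KOH) added = 0.2514 x 0.05853 = 0.01471 mol.
n(HClO4) used = 0.3609 x 0.006650 = 0.002400 mol, which equals the excess n(KOH).
So n(KOH) consumed by the sample = 0.01471 - 0.002400 = 0.01231 mol.
n(H2C4H4O6) = 0.01231 / 2 = 0.006157 mol.
mass H2C4H4O6 = 0.006157 x 150.09 = 0.9241 g, so %H2C4H4O6 = 0.9241/1.2149 x 100 = 76.1%.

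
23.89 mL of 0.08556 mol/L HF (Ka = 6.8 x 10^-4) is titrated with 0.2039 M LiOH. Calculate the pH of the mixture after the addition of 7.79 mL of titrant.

Initial n(HF) = 0.08556 x 0.02389 = 0.002044 mol.
n(LiOH) added = 0.2039 x 0.007790 = 0.001588 mol, converting that many moles of HF to F-.
Remaining n(HF) = 0.0004556 mol; n(F-) = 0.001588 mol.
By Henderson-Hasselbalch, pH = pKa + log([A^-]/[HA]) = 3.17 + log(0.001588/0.0004556) = 3.17 + (+0.54) = 3.71.

3.71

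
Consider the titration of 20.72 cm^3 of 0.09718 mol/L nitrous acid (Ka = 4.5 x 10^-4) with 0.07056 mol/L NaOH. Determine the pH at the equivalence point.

n(HNO2) = 0.09718 x 0.02072 = 0.002014 mol; V(NaOH) at equivalence = 0.002014/0.07056 = 0.02854 L.
At equivalence all the acid is converted to NO2-; total volume = 0.02072 + 0.02854 = 0.04926 L, so [NO2-] = 0.002014/0.04926 = 0.04088 M.
Kb = Kw/Ka = 1.0e-14 / 4.5 x 10^-4 = 2.22e-11.
[OH^-] = sqrt(Kb x [NO2-]) = sqrt(2.22e-11 x 0.04088) = 9.53e-7 M.
pOH = 6.02, so pH = 14.00 - 6.02 = 7.98.

7.98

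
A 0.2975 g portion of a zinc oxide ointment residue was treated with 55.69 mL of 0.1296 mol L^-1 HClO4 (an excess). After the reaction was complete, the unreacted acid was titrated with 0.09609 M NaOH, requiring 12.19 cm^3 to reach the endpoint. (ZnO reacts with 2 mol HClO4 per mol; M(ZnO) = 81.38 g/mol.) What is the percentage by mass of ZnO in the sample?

82.7%

Total n(HClO4) added = 0.1296 x 0.05569 = 0.007217 mol.
n(NaOH) used = 0.09609 x 0.01219 = 0.001171 mol, which equals the excess n(HClO4).
So n(HClO4) consumed by the sample = 0.007217 - 0.001171 = 0.006046 mol.
n(ZnO) = 0.006046 / 2 = 0.003023 mol.
mass ZnO = 0.003023 x 81.38 = 0.2460 g, so %ZnO = 0.2460/0.2975 x 100 = 82.7%.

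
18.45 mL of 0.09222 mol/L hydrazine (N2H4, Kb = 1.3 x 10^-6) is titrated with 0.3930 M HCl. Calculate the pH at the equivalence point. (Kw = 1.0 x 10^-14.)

4.62

n(N2H4) = 0.09222 x 0.01845 = 0.001701 mol; V(HCl) at equivalence = 0.001701/0.3930 = 0.004329 L.
At equivalence the base is fully converted to N2H5+; total volume = 0.02278 L, so [N2H5+] = 0.001701/0.02278 = 0.07469 M.
Ka(N2H5+) = Kw/Kb = 1.0e-14 / 1.3 x 10^-6 = 7.69e-9.
[H^+] = sqrt(Ka x [N2H5+]) = sqrt(7.69e-9 x 0.07469) = 2.40e-5 M.
pH = -log(2.40e-5) = 4.62.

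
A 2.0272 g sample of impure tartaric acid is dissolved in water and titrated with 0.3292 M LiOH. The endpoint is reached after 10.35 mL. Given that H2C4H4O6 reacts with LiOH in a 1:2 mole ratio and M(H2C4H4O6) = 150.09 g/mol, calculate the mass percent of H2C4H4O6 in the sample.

12.6%

n(LiOH) = 0.3292 x 0.01035 = 0.003407 mol.
n(H2C4H4O6) = 0.003407 / 2 = 0.001704 mol.
mass of H2C4H4O6 = 0.001704 x 150.09 = 0.2557 g.
% purity = 0.2557 / 2.0272 x 100 = 12.6%.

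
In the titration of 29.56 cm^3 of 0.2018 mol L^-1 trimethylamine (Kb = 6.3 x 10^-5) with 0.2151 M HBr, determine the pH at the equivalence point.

5.39

n((CH3)3N) = 0.2018 x 0.02956 = 0.005965 mol; V(HBr) at equivalence = 0.005965/0.2151 = 0.02773 L.
At equivalence the base is fully converted to (CH3)3NH+; total volume = 0.05729 L, so [(CH3)3NH+] = 0.005965/0.05729 = 0.1041 M.
Ka((CH3)3NH+) = Kw/Kb = 1.0e-14 / 6.3 x 10^-5 = 1.59e-10.
[H^+] = sqrt(Ka x [(CH3)3NH+]) = sqrt(1.59e-10 x 0.1041) = 4.07e-6 M.
pH = -log(4.07e-6) = 5.39.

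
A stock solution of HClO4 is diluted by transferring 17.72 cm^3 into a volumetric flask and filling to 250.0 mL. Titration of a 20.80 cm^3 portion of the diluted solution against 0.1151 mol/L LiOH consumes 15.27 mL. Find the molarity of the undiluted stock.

n(LiOH) = 0.1151 x 0.01527 = 0.001758 mol.
n(HClO4) in the aliquot = 0.001758 mol.
[diluted HClO4] = 0.001758 / 0.02080 = 0.08450 M.
Dilution factor = 250.0/17.72 = 14.11, so [stock] = 0.08450 x 14.11 = 1.19 M.

1.19 M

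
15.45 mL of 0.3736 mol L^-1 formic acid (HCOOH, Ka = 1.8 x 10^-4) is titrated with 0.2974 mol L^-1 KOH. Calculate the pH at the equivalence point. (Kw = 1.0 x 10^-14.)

8.48

n(HCOOH) = 0.3736 x 0.01545 = 0.005772 mol; V(KOH) at equivalence = 0.005772/0.2974 = 0.01941 L.
At equivalence all the acid is converted to HCOO-; total volume = 0.01545 + 0.01941 = 0.03486 L, so [HCOO-] = 0.005772/0.03486 = 0.1656 M.
Kb = Kw/Ka = 1.0e-14 / 1.8 x 10^-4 = 5.56e-11.
[OH^-] = sqrt(Kb x [HCOO-]) = sqrt(5.56e-11 x 0.1656) = 3.03e-6 M.
pOH = 5.52, so pH = 14.00 - 5.52 = 8.48.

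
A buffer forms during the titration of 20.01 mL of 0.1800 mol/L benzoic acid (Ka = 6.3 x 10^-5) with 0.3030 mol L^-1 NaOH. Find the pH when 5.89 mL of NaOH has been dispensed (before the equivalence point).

Initial n(C6H5COOH) = 0.1800 x 0.02001 = 0.003602 mol.
n(NaOH) added = 0.3030 x 0.005890 = 0.001785 mol, converting that many moles of C6H5COOH to C6H5COO-.
Remaining n(C6H5COOH) = 0.001817 mol; n(C6H5COO-) = 0.001785 mol.
By Henderson-Hasselbalch, pH = pKa + log([A^-]/[HA]) = 4.20 + log(0.001785/0.001817) = 4.20 + (-0.01) = 4.19.

4.19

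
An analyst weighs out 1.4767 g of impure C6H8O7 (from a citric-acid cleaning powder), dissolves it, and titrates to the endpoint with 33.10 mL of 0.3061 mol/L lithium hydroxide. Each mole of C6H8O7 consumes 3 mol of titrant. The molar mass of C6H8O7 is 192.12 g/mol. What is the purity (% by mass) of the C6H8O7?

n(LiOH) = 0.3061 x 0.03310 = 0.01013 mol.
n(C6H8O7) = 0.01013 / 3 = 0.003377 mol.
mass of C6H8O7 = 0.003377 x 192.12 = 0.6488 g.
% purity = 0.6488 / 1.4767 x 100 = 43.9%.

43.9%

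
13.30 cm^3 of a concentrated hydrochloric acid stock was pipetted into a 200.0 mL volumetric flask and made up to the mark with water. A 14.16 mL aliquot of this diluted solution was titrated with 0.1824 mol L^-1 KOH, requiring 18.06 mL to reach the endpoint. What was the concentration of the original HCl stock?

n(KOH) = 0.1824 x 0.01806 = 0.003294 mol.
n(HCl) in the aliquot = 0.003294 mol.
[diluted HCl] = 0.003294 / 0.01416 = 0.2326 M.
Dilution factor = 200.0/13.30 = 15.04, so [stock] = 0.2326 x 15.04 = 3.50 M.

3.50 M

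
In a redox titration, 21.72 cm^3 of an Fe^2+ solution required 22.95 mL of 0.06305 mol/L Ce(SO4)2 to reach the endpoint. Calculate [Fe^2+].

n(Ce(SO4)2) = 0.06305 x 0.02295 = 0.001447 mol.
From the balanced equation, 1 mol Ce(SO4)2 reacts with 1 mol Fe^2+, so n(Fe^2+) = 0.001447 x 1/1 = 0.001447 mol.
[Fe^2+] = 0.001447 / 0.02172 L = 0.0666 M.

0.0666 M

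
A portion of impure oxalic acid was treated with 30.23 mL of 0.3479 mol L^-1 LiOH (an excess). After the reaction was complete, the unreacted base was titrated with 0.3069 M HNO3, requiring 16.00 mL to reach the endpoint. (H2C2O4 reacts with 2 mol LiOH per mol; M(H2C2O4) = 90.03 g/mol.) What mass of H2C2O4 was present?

Total n(LiOH) added = 0.3479 x 0.03023 = 0.01052 mol.
n(HNO3) used = 0.3069 x 0.01600 = 0.004910 mol, which equals the excess n(LiOH).
So n(LiOH) consumed by the sample = 0.01052 - 0.004910 = 0.005607 mol.
n(H2C2O4) = 0.005607 / 2 = 0.002803 mol.
mass = 0.002803 mol x 90.03 g/mol = 0.252 g.

0.252 g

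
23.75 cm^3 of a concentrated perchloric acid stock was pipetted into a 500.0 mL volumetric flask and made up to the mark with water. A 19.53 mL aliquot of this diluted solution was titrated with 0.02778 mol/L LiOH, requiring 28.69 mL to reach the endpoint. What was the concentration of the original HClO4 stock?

0.859 M

n(LiOH) = 0.02778 x 0.02869 = 0.0007970 mol.
n(HClO4) in the aliquot = 0.0007970 mol.
[diluted HClO4] = 0.0007970 / 0.01953 = 0.04081 M.
Dilution factor = 500.0/23.75 = 21.05, so [stock] = 0.04081 x 21.05 = 0.859 M.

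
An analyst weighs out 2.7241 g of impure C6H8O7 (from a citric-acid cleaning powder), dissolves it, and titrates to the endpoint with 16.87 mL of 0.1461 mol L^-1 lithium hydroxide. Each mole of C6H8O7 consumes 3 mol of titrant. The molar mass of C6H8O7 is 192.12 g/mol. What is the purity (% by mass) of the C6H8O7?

5.79%

n(LiOH) = 0.1461 x 0.01687 = 0.002465 mol.
n(C6H8O7) = 0.002465 / 3 = 0.0008216 mol.
mass of C6H8O7 = 0.0008216 x 192.12 = 0.1578 g.
% purity = 0.1578 / 2.7241 x 100 = 5.79%.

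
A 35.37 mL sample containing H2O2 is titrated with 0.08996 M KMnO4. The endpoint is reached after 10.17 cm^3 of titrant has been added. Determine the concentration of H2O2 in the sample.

n(KMnO4) = 0.08996 x 0.01017 = 0.0009149 mol.
From the balanced equation, 2 mol KMnO4 reacts with 5 mol H2O2, so n(H2O2) = 0.0009149 x 5/2 = 0.002287 mol.
[H2O2] = 0.002287 / 0.03537 L = 0.0647 M.

0.0647 M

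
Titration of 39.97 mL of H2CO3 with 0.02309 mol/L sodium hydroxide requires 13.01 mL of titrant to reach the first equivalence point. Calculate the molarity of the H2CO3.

n(NaOH) = 0.02309 x 0.01301 = 0.0003004 mol.
At the first equivalence point, 1 mol OH^- react per mol H2CO3, so n(H2CO3) = 0.0003004 / 1 = 0.0003004 mol.
[H2CO3] = 0.0003004 / 0.03997 L = 0.00752 M.

0.00752 M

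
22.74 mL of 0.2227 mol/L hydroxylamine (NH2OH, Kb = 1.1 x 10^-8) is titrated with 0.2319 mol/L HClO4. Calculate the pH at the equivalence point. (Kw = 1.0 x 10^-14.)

3.49

n(NH2OH) = 0.2227 x 0.02274 = 0.005064 mol; V(HClO4) at equivalence = 0.005064/0.2319 = 0.02184 L.
At equivalence the base is fully converted to NH3OH+; total volume = 0.04458 L, so [NH3OH+] = 0.005064/0.04458 = 0.1136 M.
Ka(NH3OH+) = Kw/Kb = 1.0e-14 / 1.1 x 10^-8 = 9.09e-7.
[H^+] = sqrt(Ka x [NH3OH+]) = sqrt(9.09e-7 x 0.1136) = 0.000321 M.
pH = -log(0.000321) = 3.49.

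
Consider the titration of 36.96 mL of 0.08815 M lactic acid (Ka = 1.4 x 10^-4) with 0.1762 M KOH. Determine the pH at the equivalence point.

n(HC3H5O3) = 0.08815 x 0.03696 = 0.003258 mol; V(KOH) at equivalence = 0.003258/0.1762 = 0.01849 L.
At equivalence all the acid is converted to C3H5O3-; total volume = 0.03696 + 0.01849 = 0.05545 L, so [C3H5O3-] = 0.003258/0.05545 = 0.05876 M.
Kb = Kw/Ka = 1.0e-14 / 1.4 x 10^-4 = 7.14e-11.
[OH^-] = sqrt(Kb x [C3H5O3-]) = sqrt(7.14e-11 x 0.05876) = 2.05e-6 M.
pOH = 5.69, so pH = 14.00 - 5.69 = 8.31.

8.31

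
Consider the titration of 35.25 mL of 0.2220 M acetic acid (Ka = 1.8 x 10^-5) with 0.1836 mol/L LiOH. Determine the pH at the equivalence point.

n(CH3COOH) = 0.2220 x 0.03525 = 0.007825 mol; V(LiOH) at equivalence = 0.007825/0.1836 = 0.04262 L.
At equivalence all the acid is converted to CH3COO-; total volume = 0.03525 + 0.04262 = 0.07787 L, so [CH3COO-] = 0.007825/0.07787 = 0.1005 M.
Kb = Kw/Ka = 1.0e-14 / 1.8 x 10^-5 = 5.56e-10.
[OH^-] = sqrt(Kb x [CH3COO-]) = sqrt(5.56e-10 x 0.1005) = 7.47e-6 M.
pOH = 5.13, so pH = 14.00 - 5.13 = 8.87.

8.87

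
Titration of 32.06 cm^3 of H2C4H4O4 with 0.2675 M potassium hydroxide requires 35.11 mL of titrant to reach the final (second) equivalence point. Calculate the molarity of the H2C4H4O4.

n(KOH) = 0.2675 x 0.03511 = 0.009392 mol.
At the final (second) equivalence point, 2 mol OH^- react per mol H2C4H4O4, so n(H2C4H4O4) = 0.009392 / 2 = 0.004696 mol.
[H2C4H4O4] = 0.004696 / 0.03206 L = 0.146 M.

0.146 M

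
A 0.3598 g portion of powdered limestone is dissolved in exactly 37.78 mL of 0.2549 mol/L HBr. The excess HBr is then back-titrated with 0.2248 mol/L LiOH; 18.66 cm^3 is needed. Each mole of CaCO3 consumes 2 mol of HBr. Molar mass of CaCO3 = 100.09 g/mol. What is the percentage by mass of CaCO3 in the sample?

75.6%

Total n(HBr) added = 0.2549 x 0.03778 = 0.009630 mol.
n(LiOH) used = 0.2248 x 0.01866 = 0.004195 mol, which equals the excess n(HBr).
So n(HBr) consumed by the sample = 0.009630 - 0.004195 = 0.005435 mol.
n(CaCO3) = 0.005435 / 2 = 0.002718 mol.
mass CaCO3 = 0.002718 x 100.09 = 0.2720 g, so %CaCO3 = 0.2720/0.3598 x 100 = 75.6%.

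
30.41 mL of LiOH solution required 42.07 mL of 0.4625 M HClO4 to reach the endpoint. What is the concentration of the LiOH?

n(HClO4) delivered = 0.4625 x 0.04207 = 0.01946 mol.
For a 1:1 reaction, n(LiOH) = 0.01946 mol.
[LiOH] = 0.01946 mol / 0.03041 L = 0.640 M.

0.640 M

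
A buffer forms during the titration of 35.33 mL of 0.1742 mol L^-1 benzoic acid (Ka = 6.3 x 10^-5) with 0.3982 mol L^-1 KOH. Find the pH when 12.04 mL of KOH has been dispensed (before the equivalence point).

Initial n(C6H5COOH) = 0.1742 x 0.03533 = 0.006154 mol.
n(KOH) added = 0.3982 x 0.01204 = 0.004794 mol, converting that many moles of C6H5COOH to C6H5COO-.
Remaining n(C6H5COOH) = 0.001360 mol; n(C6H5COO-) = 0.004794 mol.
By Henderson-Hasselbalch, pH = pKa + log([A^-]/[HA]) = 4.20 + log(0.004794/0.001360) = 4.20 + (+0.55) = 4.75.

4.75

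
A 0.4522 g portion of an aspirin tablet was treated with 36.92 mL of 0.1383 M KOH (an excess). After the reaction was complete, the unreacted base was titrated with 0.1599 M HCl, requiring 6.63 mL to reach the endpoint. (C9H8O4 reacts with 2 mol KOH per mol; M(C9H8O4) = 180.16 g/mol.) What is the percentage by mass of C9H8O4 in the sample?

Total n(KOH) added = 0.1383 x 0.03692 = 0.005106 mol.
n(HCl) used = 0.1599 x 0.006630 = 0.001060 mol, which equals the excess n(KOH).
So n(KOH) consumed by the sample = 0.005106 - 0.001060 = 0.004046 mol.
n(C9H8O4) = 0.004046 / 2 = 0.002023 mol.
mass C9H8O4 = 0.002023 x 180.16 = 0.3645 g, so %C9H8O4 = 0.3645/0.4522 x 100 = 80.6%.

80.6%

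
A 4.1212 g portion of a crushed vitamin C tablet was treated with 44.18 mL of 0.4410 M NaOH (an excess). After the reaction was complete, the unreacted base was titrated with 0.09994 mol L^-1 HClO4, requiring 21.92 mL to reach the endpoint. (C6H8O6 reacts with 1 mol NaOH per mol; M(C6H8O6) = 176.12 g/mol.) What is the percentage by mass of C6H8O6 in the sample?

Total n(NaOH) added = 0.4410 x 0.04418 = 0.01948 mol.
n(HClO4) used = 0.09994 x 0.02192 = 0.002191 mol, which equals the excess n(NaOH).
So n(NaOH) consumed by the sample = 0.01948 - 0.002191 = 0.01729 mol.
n(C6H8O6) = 0.01729 / 1 = 0.01729 mol.
mass C6H8O6 = 0.01729 x 176.12 = 3.046 g, so %C6H8O6 = 3.046/4.1212 x 100 = 73.9%.

73.9%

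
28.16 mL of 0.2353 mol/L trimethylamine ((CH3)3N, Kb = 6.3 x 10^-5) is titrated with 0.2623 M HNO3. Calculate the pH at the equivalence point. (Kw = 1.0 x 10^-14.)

5.35

n((CH3)3N) = 0.2353 x 0.02816 = 0.006626 mol; V(HNO3) at equivalence = 0.006626/0.2623 = 0.02526 L.
At equivalence the base is fully converted to (CH3)3NH+; total volume = 0.05342 L, so [(CH3)3NH+] = 0.006626/0.05342 = 0.1240 M.
Ka((CH3)3NH+) = Kw/Kb = 1.0e-14 / 6.3 x 10^-5 = 1.59e-10.
[H^+] = sqrt(Ka x [(CH3)3NH+]) = sqrt(1.59e-10 x 0.1240) = 4.44e-6 M.
pH = -log(4.44e-6) = 5.35.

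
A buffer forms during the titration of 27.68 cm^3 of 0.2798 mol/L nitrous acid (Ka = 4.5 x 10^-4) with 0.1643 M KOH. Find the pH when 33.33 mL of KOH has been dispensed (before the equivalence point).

3.73

Initial n(HNO2) = 0.2798 x 0.02768 = 0.007745 mol.
n(KOH) added = 0.1643 x 0.03333 = 0.005476 mol, converting that many moles of HNO2 to NO2-.
Remaining n(HNO2) = 0.002269 mol; n(NO2-) = 0.005476 mol.
By Henderson-Hasselbalch, pH = pKa + log([A^-]/[HA]) = 3.35 + log(0.005476/0.002269) = 3.35 + (+0.38) = 3.73.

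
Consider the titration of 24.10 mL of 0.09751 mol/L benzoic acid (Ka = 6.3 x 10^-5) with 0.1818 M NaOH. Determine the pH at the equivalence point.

8.50

n(C6H5COOH) = 0.09751 x 0.02410 = 0.002350 mol; V(NaOH) at equivalence = 0.002350/0.1818 = 0.01293 L.
At equivalence all the acid is converted to C6H5COO-; total volume = 0.02410 + 0.01293 = 0.03703 L, so [C6H5COO-] = 0.002350/0.03703 = 0.06347 M.
Kb = Kw/Ka = 1.0e-14 / 6.3 x 10^-5 = 1.59e-10.
[OH^-] = sqrt(Kb x [C6H5COO-]) = sqrt(1.59e-10 x 0.06347) = 3.17e-6 M.
pOH = 5.50, so pH = 14.00 - 5.50 = 8.50.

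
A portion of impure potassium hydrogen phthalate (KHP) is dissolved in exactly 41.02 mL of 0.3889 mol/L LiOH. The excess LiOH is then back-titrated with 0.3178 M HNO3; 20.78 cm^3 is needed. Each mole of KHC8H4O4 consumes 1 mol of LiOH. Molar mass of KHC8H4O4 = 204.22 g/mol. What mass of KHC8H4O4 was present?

Total n(LiOH) added = 0.3889 x 0.04102 = 0.01595 mol.
n(HNO3) used = 0.3178 x 0.02078 = 0.006604 mol, which equals the excess n(LiOH).
So n(LiOH) consumed by the sample = 0.01595 - 0.006604 = 0.009349 mol.
n(KHC8H4O4) = 0.009349 / 1 = 0.009349 mol.
mass = 0.009349 mol x 204.22 g/mol = 1.91 g.

1.91 g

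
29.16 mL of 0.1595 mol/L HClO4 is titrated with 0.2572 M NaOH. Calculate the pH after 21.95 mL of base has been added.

n(acid) = 0.1595 x 0.02916 = 0.004651 mol; n(NaOH) added = 0.2572 x 0.02195 = 0.005646 mol.
Base is in excess by 0.005646 - 0.004651 = 0.0009945 mol in a total volume of 0.05111 L.
[OH^-] = 0.0009945/0.05111 = 0.01946 M, so pOH = 1.71 and pH = 14.00 - 1.71 = 12.29.

12.29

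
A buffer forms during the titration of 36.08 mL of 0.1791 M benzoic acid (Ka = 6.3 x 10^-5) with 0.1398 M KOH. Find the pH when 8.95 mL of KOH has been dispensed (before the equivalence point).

Initial n(C6H5COOH) = 0.1791 x 0.03608 = 0.006462 mol.
n(KOH) added = 0.1398 x 0.008950 = 0.001251 mol, converting that many moles of C6H5COOH to C6H5COO-.
Remaining n(C6H5COOH) = 0.005211 mol; n(C6H5COO-) = 0.001251 mol.
By Henderson-Hasselbalch, pH = pKa + log([A^-]/[HA]) = 4.20 + log(0.001251/0.005211) = 4.20 + (-0.62) = 3.58.

3.58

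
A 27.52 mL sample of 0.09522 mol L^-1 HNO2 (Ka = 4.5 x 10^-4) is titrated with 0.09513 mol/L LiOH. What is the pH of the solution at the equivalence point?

n(HNO2) = 0.09522 x 0.02752 = 0.002620 mol; V(LiOH) at equivalence = 0.002620/0.09513 = 0.02755 L.
At equivalence all the acid is converted to NO2-; total volume = 0.02752 + 0.02755 = 0.05507 L, so [NO2-] = 0.002620/0.05507 = 0.04759 M.
Kb = Kw/Ka = 1.0e-14 / 4.5 x 10^-4 = 2.22e-11.
[OH^-] = sqrt(Kb x [NO2-]) = sqrt(2.22e-11 x 0.04759) = 1.03e-6 M.
pOH = 5.99, so pH = 14.00 - 5.99 = 8.01.

8.01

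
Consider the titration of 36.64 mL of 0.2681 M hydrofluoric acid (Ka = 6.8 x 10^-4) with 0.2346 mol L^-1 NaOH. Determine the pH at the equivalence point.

8.13

n(HF) = 0.2681 x 0.03664 = 0.009823 mol; V(NaOH) at equivalence = 0.009823/0.2346 = 0.04187 L.
At equivalence all the acid is converted to F-; total volume = 0.03664 + 0.04187 = 0.07851 L, so [F-] = 0.009823/0.07851 = 0.1251 M.
Kb = Kw/Ka = 1.0e-14 / 6.8 x 10^-4 = 1.47e-11.
[OH^-] = sqrt(Kb x [F-]) = sqrt(1.47e-11 x 0.1251) = 1.36e-6 M.
pOH = 5.87, so pH = 14.00 - 5.87 = 8.13.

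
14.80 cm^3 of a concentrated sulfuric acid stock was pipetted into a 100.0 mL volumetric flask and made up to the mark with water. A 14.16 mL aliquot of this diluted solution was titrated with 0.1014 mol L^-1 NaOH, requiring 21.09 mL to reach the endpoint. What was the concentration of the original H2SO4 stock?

n(NaOH) = 0.1014 x 0.02109 = 0.002139 mol.
n(H2SO4) in the aliquot = 0.002139 x 1/2 = 0.001069 mol.
[diluted H2SO4] = 0.001069 / 0.01416 = 0.07551 M.
Dilution factor = 100.0/14.80 = 6.757, so [stock] = 0.07551 x 6.757 = 0.510 M.

0.510 M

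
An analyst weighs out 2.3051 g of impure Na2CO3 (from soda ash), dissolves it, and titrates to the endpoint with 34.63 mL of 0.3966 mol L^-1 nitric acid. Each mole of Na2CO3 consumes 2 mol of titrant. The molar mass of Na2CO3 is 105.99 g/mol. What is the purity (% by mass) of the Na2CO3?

31.6%

n(HNO3) = 0.3966 x 0.03463 = 0.01373 mol.
n(Na2CO3) = 0.01373 / 2 = 0.006867 mol.
mass of Na2CO3 = 0.006867 x 105.99 = 0.7278 g.
% purity = 0.7278 / 2.3051 x 100 = 31.6%.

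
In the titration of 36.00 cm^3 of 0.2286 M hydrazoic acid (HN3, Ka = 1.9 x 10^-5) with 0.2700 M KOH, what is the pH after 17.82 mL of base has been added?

Initial n(HN3) = 0.2286 x 0.03600 = 0.008230 mol.
n(KOH) added = 0.2700 x 0.01782 = 0.004811 mol, converting that many moles of HN3 to N3-.
Remaining n(HN3) = 0.003418 mol; n(N3-) = 0.004811 mol.
By Henderson-Hasselbalch, pH = pKa + log([A^-]/[HA]) = 4.72 + log(0.004811/0.003418) = 4.72 + (+0.15) = 4.87.

4.87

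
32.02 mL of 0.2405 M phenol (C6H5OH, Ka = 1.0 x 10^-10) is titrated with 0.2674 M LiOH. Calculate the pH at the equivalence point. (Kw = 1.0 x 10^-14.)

11.55

n(C6H5OH) = 0.2405 x 0.03202 = 0.007701 mol; V(LiOH) at equivalence = 0.007701/0.2674 = 0.02880 L.
At equivalence all the acid is converted to C6H5O-; total volume = 0.03202 + 0.02880 = 0.06082 L, so [C6H5O-] = 0.007701/0.06082 = 0.1266 M.
Kb = Kw/Ka = 1.0e-14 / 1.0 x 10^-10 = 0.000100.
[OH^-] = sqrt(Kb x [C6H5O-]) = sqrt(0.000100 x 0.1266) = 0.00356 M.
pOH = 2.45, so pH = 14.00 - 2.45 = 11.55.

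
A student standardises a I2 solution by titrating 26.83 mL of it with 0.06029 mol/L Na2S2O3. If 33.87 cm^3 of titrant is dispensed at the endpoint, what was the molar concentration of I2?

0.0381 M

n(Na2S2O3) = 0.06029 x 0.03387 = 0.002042 mol.
From the balanced equation, 2 mol Na2S2O3 reacts with 1 mol I2, so n(I2) = 0.002042 x 1/2 = 0.001021 mol.
[I2] = 0.001021 / 0.02683 L = 0.0381 M.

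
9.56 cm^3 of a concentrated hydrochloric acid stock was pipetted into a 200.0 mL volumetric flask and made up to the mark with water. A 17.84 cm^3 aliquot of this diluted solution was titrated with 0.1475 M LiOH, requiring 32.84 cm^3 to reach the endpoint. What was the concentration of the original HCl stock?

5.68 M

n(LiOH) = 0.1475 x 0.03284 = 0.004844 mol.
n(HCl) in the aliquot = 0.004844 mol.
[diluted HCl] = 0.004844 / 0.01784 = 0.2715 M.
Dilution factor = 200.0/9.560 = 20.92, so [stock] = 0.2715 x 20.92 = 5.68 M.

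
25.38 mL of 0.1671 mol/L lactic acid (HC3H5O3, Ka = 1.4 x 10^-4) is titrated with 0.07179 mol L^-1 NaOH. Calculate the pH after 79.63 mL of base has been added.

n(acid) = 0.1671 x 0.02538 = 0.004241 mol; n(NaOH) added = 0.07179 x 0.07963 = 0.005717 mol.
Base is in excess by 0.005717 - 0.004241 = 0.001476 mol in a total volume of 0.1050 L.
[OH^-] = 0.001476/0.1050 = 0.01405 M, so pOH = 1.85 and pH = 14.00 - 1.85 = 12.15.

12.15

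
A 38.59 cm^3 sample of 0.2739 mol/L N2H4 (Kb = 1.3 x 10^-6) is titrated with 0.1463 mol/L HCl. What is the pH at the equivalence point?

n(N2H4) = 0.2739 x 0.03859 = 0.01057 mol; V(HCl) at equivalence = 0.01057/0.1463 = 0.07225 L.
At equivalence the base is fully converted to N2H5+; total volume = 0.1108 L, so [N2H5+] = 0.01057/0.1108 = 0.09536 M.
Ka(N2H5+) = Kw/Kb = 1.0e-14 / 1.3 x 10^-6 = 7.69e-9.
[H^+] = sqrt(Ka x [N2H5+]) = sqrt(7.69e-9 x 0.09536) = 2.71e-5 M.
pH = -log(2.71e-5) = 4.57.

4.57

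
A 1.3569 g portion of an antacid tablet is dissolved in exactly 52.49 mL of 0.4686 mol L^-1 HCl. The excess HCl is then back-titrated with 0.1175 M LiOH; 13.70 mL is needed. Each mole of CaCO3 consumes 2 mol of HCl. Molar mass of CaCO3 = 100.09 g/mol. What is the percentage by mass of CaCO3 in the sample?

Total n(HCl) added = 0.4686 x 0.05249 = 0.02460 mol.
n(LiOH) used = 0.1175 x 0.01370 = 0.001610 mol, which equals the excess n(HCl).
So n(HCl) consumed by the sample = 0.02460 - 0.001610 = 0.02299 mol.
n(CaCO3) = 0.02299 / 2 = 0.01149 mol.
mass CaCO3 = 0.01149 x 100.09 = 1.150 g, so %CaCO3 = 1.150/1.3569 x 100 = 84.8%.

84.8%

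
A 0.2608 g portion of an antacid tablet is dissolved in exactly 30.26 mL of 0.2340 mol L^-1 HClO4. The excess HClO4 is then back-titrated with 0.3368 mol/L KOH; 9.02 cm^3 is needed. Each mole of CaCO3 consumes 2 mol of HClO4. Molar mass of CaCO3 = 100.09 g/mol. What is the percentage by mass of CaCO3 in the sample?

Total n(HClO4) added = 0.2340 x 0.03026 = 0.007081 mol.
n(KOH) used = 0.3368 x 0.009020 = 0.003038 mol, which equals the excess n(HClO4).
So n(HClO4) consumed by the sample = 0.007081 - 0.003038 = 0.004043 mol.
n(CaCO3) = 0.004043 / 2 = 0.002021 mol.
mass CaCO3 = 0.002021 x 100.09 = 0.2023 g, so %CaCO3 = 0.2023/0.2608 x 100 = 77.6%.

77.6%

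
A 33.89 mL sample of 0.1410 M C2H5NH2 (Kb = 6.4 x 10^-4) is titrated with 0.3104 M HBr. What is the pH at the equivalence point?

n(C2H5NH2) = 0.1410 x 0.03389 = 0.004778 mol; V(HBr) at equivalence = 0.004778/0.3104 = 0.01539 L.
At equivalence the base is fully converted to C2H5NH3+; total volume = 0.04928 L, so [C2H5NH3+] = 0.004778/0.04928 = 0.09696 M.
Ka(C2H5NH3+) = Kw/Kb = 1.0e-14 / 6.4 x 10^-4 = 1.56e-11.
[H^+] = sqrt(Ka x [C2H5NH3+]) = sqrt(1.56e-11 x 0.09696) = 1.23e-6 M.
pH = -log(1.23e-6) = 5.91.

5.91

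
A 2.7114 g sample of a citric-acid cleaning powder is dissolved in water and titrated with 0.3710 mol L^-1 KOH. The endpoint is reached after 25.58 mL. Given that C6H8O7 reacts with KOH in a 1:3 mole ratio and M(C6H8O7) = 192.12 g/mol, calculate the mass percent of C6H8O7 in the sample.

22.4%

n(KOH) = 0.3710 x 0.02558 = 0.009490 mol.
n(C6H8O7) = 0.009490 / 3 = 0.003163 mol.
mass of C6H8O7 = 0.003163 x 192.12 = 0.6078 g.
% purity = 0.6078 / 2.7114 x 100 = 22.4%.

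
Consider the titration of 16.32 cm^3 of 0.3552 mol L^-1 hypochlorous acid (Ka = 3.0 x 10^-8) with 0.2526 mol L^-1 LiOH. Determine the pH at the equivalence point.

n(HClO) = 0.3552 x 0.01632 = 0.005797 mol; V(LiOH) at equivalence = 0.005797/0.2526 = 0.02295 L.
At equivalence all the acid is converted to ClO-; total volume = 0.01632 + 0.02295 = 0.03927 L, so [ClO-] = 0.005797/0.03927 = 0.1476 M.
Kb = Kw/Ka = 1.0e-14 / 3.0 x 10^-8 = 3.33e-7.
[OH^-] = sqrt(Kb x [ClO-]) = sqrt(3.33e-7 x 0.1476) = 0.000222 M.
pOH = 3.65, so pH = 14.00 - 3.65 = 10.35.

10.35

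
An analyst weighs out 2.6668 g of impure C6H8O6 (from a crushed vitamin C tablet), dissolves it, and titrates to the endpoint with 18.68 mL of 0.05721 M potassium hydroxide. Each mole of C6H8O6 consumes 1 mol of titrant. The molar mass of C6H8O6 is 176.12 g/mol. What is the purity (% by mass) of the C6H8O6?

n(KOH) = 0.05721 x 0.01868 = 0.001069 mol.
n(C6H8O6) = 0.001069 / 1 = 0.001069 mol.
mass of C6H8O6 = 0.001069 x 176.12 = 0.1882 g.
% purity = 0.1882 / 2.6668 x 100 = 7.06%.

7.06%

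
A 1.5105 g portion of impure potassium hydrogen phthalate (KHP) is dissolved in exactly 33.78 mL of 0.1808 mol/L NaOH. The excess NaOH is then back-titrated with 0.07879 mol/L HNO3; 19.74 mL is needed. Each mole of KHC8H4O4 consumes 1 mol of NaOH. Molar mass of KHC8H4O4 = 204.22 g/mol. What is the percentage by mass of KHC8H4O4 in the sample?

61.5%

Total n(NaOH) added = 0.1808 x 0.03378 = 0.006107 mol.
n(HNO3) used = 0.07879 x 0.01974 = 0.001555 mol, which equals the excess n(NaOH).
So n(NaOH) consumed by the sample = 0.006107 - 0.001555 = 0.004552 mol.
n(KHC8H4O4) = 0.004552 / 1 = 0.004552 mol.
mass KHC8H4O4 = 0.004552 x 204.22 = 0.9296 g, so %KHC8H4O4 = 0.9296/1.5105 x 100 = 61.5%.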